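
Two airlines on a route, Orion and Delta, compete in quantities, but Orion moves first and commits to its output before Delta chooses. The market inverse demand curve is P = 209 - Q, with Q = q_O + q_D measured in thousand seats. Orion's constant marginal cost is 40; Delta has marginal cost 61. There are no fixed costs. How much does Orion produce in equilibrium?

Solve by backward induction. Given q_O, the follower Delta maximises π_D = (209 - q_O - q_D)q_D - 61q_D.
Setting the follower's marginal profit to zero, 148 - q_O - 2q_D = 0, i.e. q_D = (148 - q_O)/2.
The leader anticipates this reaction. Substituting into P = 209 - Q gives P = 135 - (1/2)q_O, so π_O = (135 - (1/2)q_O)q_O - 40q_O.
The leader's first-order condition 95 - q_O = 0 yields q_O = 95.
Then q_D = (148 - 95)/2 = 53/2.

95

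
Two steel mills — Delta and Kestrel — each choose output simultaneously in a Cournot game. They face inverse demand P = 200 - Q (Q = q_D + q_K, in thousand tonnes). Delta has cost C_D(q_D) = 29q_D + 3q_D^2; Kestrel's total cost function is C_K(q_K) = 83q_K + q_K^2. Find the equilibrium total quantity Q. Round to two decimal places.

Delta's profit: π_D = (200 - Q)q_D - (29q_D + 3q_D²). Setting ∂π_D/∂q_D = 0: 171 - 8q_D - (q_K) = 0.
Kestrel's profit: π_K = (200 - Q)q_K - (83q_K + q_K²). Setting ∂π_K/∂q_K = 0: 117 - 4q_K - (q_D) = 0.
So q_D = (171 - q_K)/8 and q_K = (117 - q_D)/4.
Solving the pair: q_D = 567/31, q_K = 765/31.
Total output Q = 567/31 + 765/31 = 1332/31.

42.97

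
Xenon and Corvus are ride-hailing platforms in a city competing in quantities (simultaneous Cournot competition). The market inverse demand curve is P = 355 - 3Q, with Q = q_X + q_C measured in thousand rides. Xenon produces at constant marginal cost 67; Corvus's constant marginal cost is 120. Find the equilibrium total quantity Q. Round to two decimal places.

58.11

Xenon's profit: π_X = (355 - 3Q)q_X - (67q_X). Setting ∂π_X/∂q_X = 0: 288 - 6q_X - 3(q_C) = 0.
Corvus's first-order condition: 235 - 6q_C - 3(q_X) = 0.
Rearranging gives the reaction functions q_X = (288 - 3q_C)/6 and q_C = (235 - 3q_X)/6.
Substituting one into the other gives q_X = 341/9 and q_C = 182/9.
Total output Q = 341/9 + 182/9 = 523/9.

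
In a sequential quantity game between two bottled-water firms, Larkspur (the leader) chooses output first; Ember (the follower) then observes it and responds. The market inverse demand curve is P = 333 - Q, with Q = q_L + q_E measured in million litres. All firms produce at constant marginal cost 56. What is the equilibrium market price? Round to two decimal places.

The follower Ember best-responds to any q_L: π_E = (333 - Q)q_E - 56q_E.
Follower FOC: 277 - q_L - 2q_E = 0, so q_E(q_L) = (277 - q_L)/2.
The leader anticipates this reaction. Substituting into P = 333 - Q gives P = 389/2 - (1/2)q_L, so π_L = (389/2 - (1/2)q_L)q_L - 56q_L.
Maximising: ∂π_L/∂q_L = 277/2 - q_L = 0, giving q_L = 277/2.
Then q_E = (277 - 277/2)/2 = 277/4.
Total output Q = 831/4, so price P = 333 - 831/4 = 501/4.

125.25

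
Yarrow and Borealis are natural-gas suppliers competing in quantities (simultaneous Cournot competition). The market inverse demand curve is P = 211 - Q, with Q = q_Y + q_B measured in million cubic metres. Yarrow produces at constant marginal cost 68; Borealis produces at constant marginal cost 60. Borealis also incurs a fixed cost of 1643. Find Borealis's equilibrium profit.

1166

Yarrow's profit: π_Y = (211 - Q)q_Y - (68q_Y). Setting ∂π_Y/∂q_Y = 0: 143 - 2q_Y - (q_B) = 0.
Borealis's first-order condition: 151 - 2q_B - (q_Y) = 0.
So q_Y = (143 - q_B)/2 and q_B = (151 - q_Y)/2.
Solving the pair: q_Y = 45, q_B = 53.
Price P = 211 - 98 = 113.
Borealis's profit: (113 - 60)·53 - 1643 = 1166.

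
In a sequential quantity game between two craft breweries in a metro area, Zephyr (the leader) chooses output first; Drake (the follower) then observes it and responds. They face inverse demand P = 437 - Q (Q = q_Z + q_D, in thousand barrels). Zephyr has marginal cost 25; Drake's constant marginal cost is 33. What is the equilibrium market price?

The follower Drake best-responds to any q_Z: π_D = (437 - Q)q_D - 33q_D.
Setting the follower's marginal profit to zero, 404 - q_Z - 2q_D = 0, i.e. q_D = (404 - q_Z)/2.
The leader anticipates this reaction. Substituting into P = 437 - Q gives P = 235 - (1/2)q_Z, so π_Z = (235 - (1/2)q_Z)q_Z - 25q_Z.
The leader's first-order condition 210 - q_Z = 0 yields q_Z = 210.
Then q_D = (404 - 210)/2 = 97.
Total output Q = 307, so price P = 437 - 307 = 130.

130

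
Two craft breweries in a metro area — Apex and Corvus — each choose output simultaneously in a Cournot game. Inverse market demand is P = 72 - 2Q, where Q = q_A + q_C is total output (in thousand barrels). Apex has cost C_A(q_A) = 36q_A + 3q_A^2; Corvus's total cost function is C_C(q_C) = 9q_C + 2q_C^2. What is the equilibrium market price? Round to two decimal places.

53.05

Apex's profit: π_A = (72 - 2Q)q_A - (36q_A + 3q_A²). Setting ∂π_A/∂q_A = 0: 36 - 10q_A - 2(q_C) = 0.
Corvus's profit: π_C = (72 - 2Q)q_C - (9q_C + 2q_C²). Setting ∂π_C/∂q_C = 0: 63 - 8q_C - 2(q_A) = 0.
Best responses: q_A = (36 - 2q_C)/10, q_C = (63 - 2q_A)/8.
Substituting one into the other gives q_A = 81/38 and q_C = 279/38.
Total output Q = 180/19, so price P = 72 - 2·(180/19) = 1008/19.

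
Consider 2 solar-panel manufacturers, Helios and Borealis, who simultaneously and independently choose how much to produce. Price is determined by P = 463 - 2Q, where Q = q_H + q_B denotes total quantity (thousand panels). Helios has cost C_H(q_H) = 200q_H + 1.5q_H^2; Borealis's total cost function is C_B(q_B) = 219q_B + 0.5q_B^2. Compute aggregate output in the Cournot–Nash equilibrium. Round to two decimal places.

Helios's profit: π_H = (463 - 2Q)q_H - (200q_H + (3/2)q_H²). Setting ∂π_H/∂q_H = 0: 263 - 7q_H - 2(q_B) = 0.
Borealis's profit: π_B = (463 - 2Q)q_B - (219q_B + (1/2)q_B²). Setting ∂π_B/∂q_B = 0: 244 - 5q_B - 2(q_H) = 0.
So q_H = (263 - 2q_B)/7 and q_B = (244 - 2q_H)/5.
Solving the pair: q_H = 827/31, q_B = 1182/31.
Total output Q = 827/31 + 1182/31 = 64.8065.

64.81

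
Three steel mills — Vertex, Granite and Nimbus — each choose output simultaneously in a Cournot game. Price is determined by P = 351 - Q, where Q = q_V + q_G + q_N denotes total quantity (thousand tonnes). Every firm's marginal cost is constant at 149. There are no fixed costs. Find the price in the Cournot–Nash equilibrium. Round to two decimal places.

199.50

A representative firm's profit is π_i = q_i(351 - Q) - 149q_i.
Setting ∂π_i/∂q_i = 0 with rivals' quantities fixed: 202 - 2q_i - Σ_{j≠i} q_j = 0.
By symmetry each firm produces the same amount; substituting Σ_{j≠i} q_j = 2q_i yields q_i = 202/4 = 101/2.
Total output Q = 303/2, so price P = 351 - 303/2 = 399/2.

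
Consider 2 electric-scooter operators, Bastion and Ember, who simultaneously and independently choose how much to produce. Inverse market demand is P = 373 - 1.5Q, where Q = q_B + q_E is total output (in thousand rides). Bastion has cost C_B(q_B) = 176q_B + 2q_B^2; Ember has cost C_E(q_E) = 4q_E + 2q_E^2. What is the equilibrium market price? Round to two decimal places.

Bastion's profit: π_B = (373 - 1.5Q)q_B - (176q_B + 2q_B²). Setting ∂π_B/∂q_B = 0: 197 - 7q_B - (3/2)(q_E) = 0.
Ember's first-order condition: 369 - 7q_E - (3/2)(q_B) = 0.
So q_B = (197 - (3/2)q_E)/7 and q_E = (369 - (3/2)q_B)/7.
Substituting one into the other gives q_B = 17.6578 and q_E = 48.9305.
Total output Q = 1132/17, so price P = 373 - (3/2)·(1132/17) = 273.1176.

273.12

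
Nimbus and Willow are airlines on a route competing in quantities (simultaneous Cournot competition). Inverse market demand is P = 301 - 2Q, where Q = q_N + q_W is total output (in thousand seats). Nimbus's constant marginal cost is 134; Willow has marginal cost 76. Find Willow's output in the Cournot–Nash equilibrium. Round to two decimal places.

Nimbus's profit: π_N = (301 - 2Q)q_N - (134q_N). Setting ∂π_N/∂q_N = 0: 167 - 4q_N - 2(q_W) = 0.
Willow's profit: π_W = (301 - 2Q)q_W - (76q_W). Setting ∂π_W/∂q_W = 0: 225 - 4q_W - 2(q_N) = 0.
Best responses: q_N = (167 - 2q_W)/4, q_W = (225 - 2q_N)/4.
Solving the pair: q_N = 109/6, q_W = 283/6.

47.17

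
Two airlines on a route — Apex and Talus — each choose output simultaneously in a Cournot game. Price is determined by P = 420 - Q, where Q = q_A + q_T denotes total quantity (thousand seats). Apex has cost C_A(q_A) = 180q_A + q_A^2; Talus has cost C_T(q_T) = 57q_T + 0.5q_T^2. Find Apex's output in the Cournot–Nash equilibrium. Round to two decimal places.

Apex's profit: π_A = (420 - Q)q_A - (180q_A + q_A²). Setting ∂π_A/∂q_A = 0: 240 - 4q_A - (q_T) = 0.
Talus's profit: π_T = (420 - Q)q_T - (57q_T + (1/2)q_T²). Setting ∂π_T/∂q_T = 0: 363 - 3q_T - (q_A) = 0.
Best responses: q_A = (240 - q_T)/4, q_T = (363 - q_A)/3.
Solving the pair: q_A = 357/11, q_T = 1212/11.

32.45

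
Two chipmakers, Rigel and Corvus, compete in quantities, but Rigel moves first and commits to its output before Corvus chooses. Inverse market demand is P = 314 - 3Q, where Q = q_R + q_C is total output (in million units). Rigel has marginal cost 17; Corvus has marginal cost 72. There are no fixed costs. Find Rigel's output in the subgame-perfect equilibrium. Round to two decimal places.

58.67

Solve by backward induction. Given q_R, the follower Corvus maximises π_C = (314 - 3q_R - 3q_C)q_C - 72q_C.
Follower FOC: 242 - 3q_R - 6q_C = 0, so q_C(q_R) = (242 - 3q_R)/6.
Rigel substitutes q_C(q_R) into its own profit: π_R = q_R(314 - 3q_R - (242 - 3q_R)/2) - 17q_R = (193 - (3/2)q_R)q_R - 17q_R.
Maximising: ∂π_R/∂q_R = 176 - 3q_R = 0, giving q_R = 176/3.
Then q_C = (242 - 3·(176/3))/6 = 11.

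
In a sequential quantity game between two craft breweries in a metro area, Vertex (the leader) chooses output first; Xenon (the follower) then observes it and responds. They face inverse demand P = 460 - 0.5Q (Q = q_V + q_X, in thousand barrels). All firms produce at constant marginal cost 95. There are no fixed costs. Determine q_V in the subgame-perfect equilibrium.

365

Solve by backward induction. Given q_V, the follower Xenon maximises π_X = (460 - (1/2)q_V - (1/2)q_X)q_X - 95q_X.
Follower FOC: 365 - (1/2)q_V - q_X = 0, so q_X(q_V) = (365 - (1/2)q_V).
Vertex substitutes q_X(q_V) into its own profit: π_V = q_V(460 - (1/2)q_V - (365 - (1/2)q_V)/2) - 95q_V = (555/2 - (1/4)q_V)q_V - 95q_V.
Maximising: ∂π_V/∂q_V = 365/2 - (1/2)q_V = 0, giving q_V = 365.
Then q_X = (365 - (1/2)·365) = 365/2.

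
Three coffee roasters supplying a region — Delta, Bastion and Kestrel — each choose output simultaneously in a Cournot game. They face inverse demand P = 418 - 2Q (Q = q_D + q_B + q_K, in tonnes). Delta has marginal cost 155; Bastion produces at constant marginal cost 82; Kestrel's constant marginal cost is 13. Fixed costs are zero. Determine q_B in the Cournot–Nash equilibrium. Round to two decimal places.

42.50

Delta's profit: π_D = (418 - 2Q)q_D - (155q_D). Setting ∂π_D/∂q_D = 0: 263 - 4q_D - 2(q_B + q_K) = 0.
Bastion's profit: π_B = (418 - 2Q)q_B - (82q_B). Setting ∂π_B/∂q_B = 0: 336 - 4q_B - 2(q_D + q_K) = 0.
Kestrel's profit: π_K = (418 - 2Q)q_K - (13q_K). Setting ∂π_K/∂q_K = 0: 405 - 4q_K - 2(q_D + q_B) = 0.
Summing all 3 equations gives 1004 − 8Q = 0, hence Q = 251/2.
Back-substituting: q_D = (263 − 251)/2 = 6, q_B = (336 − 251)/2 = 85/2, q_K = (405 − 251)/2 = 77.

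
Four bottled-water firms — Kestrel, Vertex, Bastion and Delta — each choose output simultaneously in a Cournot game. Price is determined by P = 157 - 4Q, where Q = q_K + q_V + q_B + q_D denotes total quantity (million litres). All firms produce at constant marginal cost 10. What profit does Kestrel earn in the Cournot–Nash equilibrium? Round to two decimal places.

216.09

A representative firm's profit is π_i = q_i(157 - 4Q) - 10q_i.
First-order condition (treating rivals' output as given): 147 - 8q_i - 4·Σ_{j≠i} q_j = 0.
With identical firms every q_j equals q_i, so Σ_{j≠i} q_j = 3q_i and 147 = 20q_i, giving q_i = 147/20.
Price P = 157 - 4·(147/5) = 197/5.
Kestrel's profit: (197/5 - 10)·(147/20) = 216.0900.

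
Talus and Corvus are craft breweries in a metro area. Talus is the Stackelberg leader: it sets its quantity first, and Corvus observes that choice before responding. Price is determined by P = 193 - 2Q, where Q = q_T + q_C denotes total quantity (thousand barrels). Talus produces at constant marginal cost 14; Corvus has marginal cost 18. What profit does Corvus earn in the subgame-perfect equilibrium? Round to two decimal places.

Solve by backward induction. Given q_T, the follower Corvus maximises π_C = (193 - 2q_T - 2q_C)q_C - 18q_C.
Follower FOC: 175 - 2q_T - 4q_C = 0, so q_C(q_T) = (175 - 2q_T)/4.
The leader anticipates this reaction. Substituting into P = 193 - 2Q gives P = 211/2 - q_T, so π_T = (211/2 - q_T)q_T - 14q_T.
Maximising: ∂π_T/∂q_T = 183/2 - 2q_T = 0, giving q_T = 183/4.
Then q_C = (175 - 2·(183/4))/4 = 167/8.
Price P = 193 - 2·(533/8) = 239/4.
Corvus's profit: (239/4 - 18)·(167/8) = 871.5313.

871.53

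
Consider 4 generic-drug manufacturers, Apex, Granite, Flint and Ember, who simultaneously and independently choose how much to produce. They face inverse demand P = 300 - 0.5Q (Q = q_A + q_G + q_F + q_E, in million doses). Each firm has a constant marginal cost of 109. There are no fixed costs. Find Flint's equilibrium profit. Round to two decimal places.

A representative firm's profit is π_i = q_i(300 - 0.5Q) - 109q_i.
Setting ∂π_i/∂q_i = 0 with rivals' quantities fixed: 191 - q_i - (1/2)·Σ_{j≠i} q_j = 0.
With identical firms every q_j equals q_i, so Σ_{j≠i} q_j = 3q_i and 191 = (5/2)q_i, giving q_i = 382/5.
Price P = 300 - (1/2)·(1528/5) = 736/5.
Flint's profit: (736/5 - 109)·(382/5) = 2918.4800.

2918.48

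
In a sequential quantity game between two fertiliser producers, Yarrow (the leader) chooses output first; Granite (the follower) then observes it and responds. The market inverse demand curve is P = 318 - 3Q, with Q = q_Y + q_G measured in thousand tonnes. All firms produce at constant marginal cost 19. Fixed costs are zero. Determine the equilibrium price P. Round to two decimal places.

93.75

Solve by backward induction. Given q_Y, the follower Granite maximises π_G = (318 - 3q_Y - 3q_G)q_G - 19q_G.
∂π_G/∂q_G = 299 - 3q_Y - 6q_G = 0 gives the reaction function q_G = (299 - 3q_Y)/6.
Yarrow substitutes q_G(q_Y) into its own profit: π_Y = q_Y(318 - 3q_Y - (299 - 3q_Y)/2) - 19q_Y = (337/2 - (3/2)q_Y)q_Y - 19q_Y.
Maximising: ∂π_Y/∂q_Y = 299/2 - 3q_Y = 0, giving q_Y = 299/6.
Then q_G = (299 - 3·(299/6))/6 = 299/12.
Total output Q = 299/4, so price P = 318 - 3·(299/4) = 375/4.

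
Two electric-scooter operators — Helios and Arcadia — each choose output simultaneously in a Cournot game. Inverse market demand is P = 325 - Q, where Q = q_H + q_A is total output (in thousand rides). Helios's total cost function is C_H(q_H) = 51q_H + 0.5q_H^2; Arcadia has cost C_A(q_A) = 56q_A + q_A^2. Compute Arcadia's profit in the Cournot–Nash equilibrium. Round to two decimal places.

Helios's profit: π_H = (325 - Q)q_H - (51q_H + (1/2)q_H²). Setting ∂π_H/∂q_H = 0: 274 - 3q_H - (q_A) = 0.
Arcadia's profit: π_A = (325 - Q)q_A - (56q_A + q_A²). Setting ∂π_A/∂q_A = 0: 269 - 4q_A - (q_H) = 0.
Rearranging gives the reaction functions q_H = (274 - q_A)/3 and q_A = (269 - q_H)/4.
Substituting one into the other gives q_H = 827/11 and q_A = 533/11.
Price P = 325 - 1360/11 = 201.3636.
Arcadia's profit: 201.3636·(533/11) - 56·(533/11) - (533/11)² = 4695.6860.

4695.69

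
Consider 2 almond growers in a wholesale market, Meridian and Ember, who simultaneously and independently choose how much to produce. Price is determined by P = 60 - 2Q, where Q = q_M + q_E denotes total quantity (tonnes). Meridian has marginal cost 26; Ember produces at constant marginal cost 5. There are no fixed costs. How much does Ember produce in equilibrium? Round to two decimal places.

12.67

Meridian's profit: π_M = (60 - 2Q)q_M - (26q_M). Setting ∂π_M/∂q_M = 0: 34 - 4q_M - 2(q_E) = 0.
Ember's first-order condition: 55 - 4q_E - 2(q_M) = 0.
Best responses: q_M = (34 - 2q_E)/4, q_E = (55 - 2q_M)/4.
Solving the pair: q_M = 13/6, q_E = 38/3.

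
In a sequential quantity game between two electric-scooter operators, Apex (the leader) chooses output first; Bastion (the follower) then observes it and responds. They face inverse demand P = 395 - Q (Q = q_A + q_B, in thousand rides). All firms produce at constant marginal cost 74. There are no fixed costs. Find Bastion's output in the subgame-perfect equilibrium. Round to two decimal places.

Solve by backward induction. Given q_A, the follower Bastion maximises π_B = (395 - q_A - q_B)q_B - 74q_B.
Setting the follower's marginal profit to zero, 321 - q_A - 2q_B = 0, i.e. q_B = (321 - q_A)/2.
Apex substitutes q_B(q_A) into its own profit: π_A = q_A(395 - q_A - (321 - q_A)/2) - 74q_A = (469/2 - (1/2)q_A)q_A - 74q_A.
The leader's first-order condition 321/2 - q_A = 0 yields q_A = 321/2.
Then q_B = (321 - 321/2)/2 = 321/4.

80.25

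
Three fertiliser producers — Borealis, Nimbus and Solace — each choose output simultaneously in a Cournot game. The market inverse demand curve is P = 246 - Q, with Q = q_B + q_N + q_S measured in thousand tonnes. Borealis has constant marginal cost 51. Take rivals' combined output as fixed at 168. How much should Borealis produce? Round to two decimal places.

With rivals' combined output fixed at 168, Borealis's profit is π_B = (246 - 168 - q_B)q_B - (51q_B) = (78 - q_B)q_B - (51q_B).
∂π_B/∂q_B = 27 - 2q_B = 0, so q_B = 27/2.

13.50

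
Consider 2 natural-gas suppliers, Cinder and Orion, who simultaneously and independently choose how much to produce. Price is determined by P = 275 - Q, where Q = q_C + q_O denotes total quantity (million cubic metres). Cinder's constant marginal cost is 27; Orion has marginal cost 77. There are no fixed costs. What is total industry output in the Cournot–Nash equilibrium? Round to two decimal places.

Cinder's profit: π_C = (275 - Q)q_C - (27q_C). Setting ∂π_C/∂q_C = 0: 248 - 2q_C - (q_O) = 0.
Orion's first-order condition: 198 - 2q_O - (q_C) = 0.
Best responses: q_C = (248 - q_O)/2, q_O = (198 - q_C)/2.
Substituting one into the other gives q_C = 298/3 and q_O = 148/3.
Total output Q = 298/3 + 148/3 = 446/3.

148.67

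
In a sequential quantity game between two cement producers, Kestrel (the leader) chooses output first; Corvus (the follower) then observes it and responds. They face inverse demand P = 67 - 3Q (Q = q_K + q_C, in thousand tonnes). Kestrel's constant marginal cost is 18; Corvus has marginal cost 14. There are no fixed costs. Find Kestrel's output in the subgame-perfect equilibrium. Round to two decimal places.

Solve by backward induction. Given q_K, the follower Corvus maximises π_C = (67 - 3q_K - 3q_C)q_C - 14q_C.
Follower FOC: 53 - 3q_K - 6q_C = 0, so q_C(q_K) = (53 - 3q_K)/6.
Kestrel substitutes q_C(q_K) into its own profit: π_K = q_K(67 - 3q_K - (53 - 3q_K)/2) - 18q_K = (81/2 - (3/2)q_K)q_K - 18q_K.
Leader FOC: 45/2 - 3q_K = 0, so q_K = 15/2.
Then q_C = (53 - 3·(15/2))/6 = 61/12.

7.50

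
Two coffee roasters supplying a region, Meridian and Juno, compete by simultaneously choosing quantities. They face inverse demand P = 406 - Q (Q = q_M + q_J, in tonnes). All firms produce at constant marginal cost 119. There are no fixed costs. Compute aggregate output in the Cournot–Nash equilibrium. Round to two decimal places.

191.33

Each firm earns π_i = (406 - Q)q_i - 119q_i.
First-order condition (treating rivals' output as given): 287 - 2q_i - q_j = 0.
With identical firms every q_j equals q_i, so q_j = q_i and 287 = 3q_i, giving q_i = 287/3.
Total output Q = 287/3 + 287/3 = 574/3.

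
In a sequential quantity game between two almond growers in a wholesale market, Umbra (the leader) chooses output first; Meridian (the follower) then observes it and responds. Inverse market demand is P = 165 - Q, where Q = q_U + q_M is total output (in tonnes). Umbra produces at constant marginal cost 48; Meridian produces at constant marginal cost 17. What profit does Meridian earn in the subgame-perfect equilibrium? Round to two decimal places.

The follower Meridian best-responds to any q_U: π_M = (165 - Q)q_M - 17q_M.
∂π_M/∂q_M = 148 - q_U - 2q_M = 0 gives the reaction function q_M = (148 - q_U)/2.
The leader anticipates this reaction. Substituting into P = 165 - Q gives P = 91 - (1/2)q_U, so π_U = (91 - (1/2)q_U)q_U - 48q_U.
Leader FOC: 43 - q_U = 0, so q_U = 43.
Then q_M = (148 - 43)/2 = 105/2.
Price P = 165 - 191/2 = 139/2.
Meridian's profit: (139/2 - 17)·(105/2) = 2756.2500.

2756.25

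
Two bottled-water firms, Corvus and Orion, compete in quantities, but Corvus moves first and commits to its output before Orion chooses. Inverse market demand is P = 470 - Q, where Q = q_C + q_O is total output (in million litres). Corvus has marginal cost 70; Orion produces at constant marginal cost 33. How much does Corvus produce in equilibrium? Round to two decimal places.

Solve by backward induction. Given q_C, the follower Orion maximises π_O = (470 - q_C - q_O)q_O - 33q_O.
Follower FOC: 437 - q_C - 2q_O = 0, so q_O(q_C) = (437 - q_C)/2.
The leader anticipates this reaction. Substituting into P = 470 - Q gives P = 503/2 - (1/2)q_C, so π_C = (503/2 - (1/2)q_C)q_C - 70q_C.
Leader FOC: 363/2 - q_C = 0, so q_C = 363/2.
Then q_O = (437 - 363/2)/2 = 511/4.

181.50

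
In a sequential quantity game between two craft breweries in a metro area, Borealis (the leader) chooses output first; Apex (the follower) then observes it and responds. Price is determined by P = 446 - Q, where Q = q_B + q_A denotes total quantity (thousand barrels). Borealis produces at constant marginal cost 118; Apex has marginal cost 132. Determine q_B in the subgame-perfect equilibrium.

The follower Apex best-responds to any q_B: π_A = (446 - Q)q_A - 132q_A.
Follower FOC: 314 - q_B - 2q_A = 0, so q_A(q_B) = (314 - q_B)/2.
Borealis substitutes q_A(q_B) into its own profit: π_B = q_B(446 - q_B - (314 - q_B)/2) - 118q_B = (289 - (1/2)q_B)q_B - 118q_B.
Leader FOC: 171 - q_B = 0, so q_B = 171.
Then q_A = (314 - 171)/2 = 143/2.

171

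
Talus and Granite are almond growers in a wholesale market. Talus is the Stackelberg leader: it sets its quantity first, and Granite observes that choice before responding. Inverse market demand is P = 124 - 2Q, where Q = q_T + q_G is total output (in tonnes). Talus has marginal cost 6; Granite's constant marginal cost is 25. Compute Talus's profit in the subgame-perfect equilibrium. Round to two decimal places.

The follower Granite best-responds to any q_T: π_G = (124 - 2Q)q_G - 25q_G.
Follower FOC: 99 - 2q_T - 4q_G = 0, so q_G(q_T) = (99 - 2q_T)/4.
The leader anticipates this reaction. Substituting into P = 124 - 2Q gives P = 149/2 - q_T, so π_T = (149/2 - q_T)q_T - 6q_T.
Leader FOC: 137/2 - 2q_T = 0, so q_T = 137/4.
Then q_G = (99 - 2·(137/4))/4 = 61/8.
Price P = 124 - 2·(335/8) = 161/4.
Talus's profit: (161/4 - 6)·(137/4) = 1173.0625.

1173.06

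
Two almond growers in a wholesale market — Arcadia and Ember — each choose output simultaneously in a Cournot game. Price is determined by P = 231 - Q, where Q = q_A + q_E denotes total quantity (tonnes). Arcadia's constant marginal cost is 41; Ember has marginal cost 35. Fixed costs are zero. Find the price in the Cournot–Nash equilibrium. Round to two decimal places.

102.33

Arcadia's profit: π_A = (231 - Q)q_A - (41q_A). Setting ∂π_A/∂q_A = 0: 190 - 2q_A - (q_E) = 0.
Ember's first-order condition: 196 - 2q_E - (q_A) = 0.
So q_A = (190 - q_E)/2 and q_E = (196 - q_A)/2.
Substituting one into the other gives q_A = 184/3 and q_E = 202/3.
Total output Q = 386/3, so price P = 231 - 386/3 = 307/3.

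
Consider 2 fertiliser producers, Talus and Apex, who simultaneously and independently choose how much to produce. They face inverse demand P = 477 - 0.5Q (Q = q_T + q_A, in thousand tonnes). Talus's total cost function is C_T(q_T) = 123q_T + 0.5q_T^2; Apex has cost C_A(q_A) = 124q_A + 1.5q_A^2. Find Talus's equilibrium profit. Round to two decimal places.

Talus's profit: π_T = (477 - 0.5Q)q_T - (123q_T + (1/2)q_T²). Setting ∂π_T/∂q_T = 0: 354 - 2q_T - (1/2)(q_A) = 0.
Apex's profit: π_A = (477 - 0.5Q)q_A - (124q_A + (3/2)q_A²). Setting ∂π_A/∂q_A = 0: 353 - 4q_A - (1/2)(q_T) = 0.
Best responses: q_T = (354 - (1/2)q_A)/2, q_A = (353 - (1/2)q_T)/4.
Solving the pair: q_T = 159.9355, q_A = 68.2581.
Price P = 477 - (1/2)·228.1935 = 362.9032.
Talus's profit: 362.9032·159.9355 - 123·159.9355 - (1/2)·159.9355² = 25579.3590.

25579.36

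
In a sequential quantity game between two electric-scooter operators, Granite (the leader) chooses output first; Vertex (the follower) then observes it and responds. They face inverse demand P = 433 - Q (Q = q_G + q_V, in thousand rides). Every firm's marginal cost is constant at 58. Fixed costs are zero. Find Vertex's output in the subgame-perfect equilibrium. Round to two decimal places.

Solve by backward induction. Given q_G, the follower Vertex maximises π_V = (433 - q_G - q_V)q_V - 58q_V.
Follower FOC: 375 - q_G - 2q_V = 0, so q_V(q_G) = (375 - q_G)/2.
The leader anticipates this reaction. Substituting into P = 433 - Q gives P = 491/2 - (1/2)q_G, so π_G = (491/2 - (1/2)q_G)q_G - 58q_G.
The leader's first-order condition 375/2 - q_G = 0 yields q_G = 375/2.
Then q_V = (375 - 375/2)/2 = 375/4.

93.75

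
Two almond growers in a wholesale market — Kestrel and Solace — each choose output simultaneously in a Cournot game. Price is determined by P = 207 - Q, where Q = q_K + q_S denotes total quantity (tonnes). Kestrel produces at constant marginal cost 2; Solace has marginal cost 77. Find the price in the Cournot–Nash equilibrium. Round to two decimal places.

95.33

Kestrel's profit: π_K = (207 - Q)q_K - (2q_K). Setting ∂π_K/∂q_K = 0: 205 - 2q_K - (q_S) = 0.
Solace's first-order condition: 130 - 2q_S - (q_K) = 0.
Rearranging gives the reaction functions q_K = (205 - q_S)/2 and q_S = (130 - q_K)/2.
Substituting one into the other gives q_K = 280/3 and q_S = 55/3.
Total output Q = 335/3, so price P = 207 - 335/3 = 286/3.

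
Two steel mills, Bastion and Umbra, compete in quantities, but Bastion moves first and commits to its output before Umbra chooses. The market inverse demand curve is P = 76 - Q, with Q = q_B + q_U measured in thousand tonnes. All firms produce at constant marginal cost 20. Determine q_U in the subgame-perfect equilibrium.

14

The follower Umbra best-responds to any q_B: π_U = (76 - Q)q_U - 20q_U.
Follower FOC: 56 - q_B - 2q_U = 0, so q_U(q_B) = (56 - q_B)/2.
The leader anticipates this reaction. Substituting into P = 76 - Q gives P = 48 - (1/2)q_B, so π_B = (48 - (1/2)q_B)q_B - 20q_B.
Leader FOC: 28 - q_B = 0, so q_B = 28.
Then q_U = (56 - 28)/2 = 14.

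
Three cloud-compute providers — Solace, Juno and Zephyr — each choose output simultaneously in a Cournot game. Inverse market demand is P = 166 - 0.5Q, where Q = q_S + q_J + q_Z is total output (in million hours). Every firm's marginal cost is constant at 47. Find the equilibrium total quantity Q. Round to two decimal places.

178.50

A representative firm's profit is π_i = q_i(166 - 0.5Q) - 47q_i.
Setting ∂π_i/∂q_i = 0 with rivals' quantities fixed: 119 - q_i - (1/2)·Σ_{j≠i} q_j = 0.
With identical firms every q_j equals q_i, so Σ_{j≠i} q_j = 2q_i and 119 = 2q_i, giving q_i = 119/2.
Total output Q = 119/2 + 119/2 + 119/2 = 357/2.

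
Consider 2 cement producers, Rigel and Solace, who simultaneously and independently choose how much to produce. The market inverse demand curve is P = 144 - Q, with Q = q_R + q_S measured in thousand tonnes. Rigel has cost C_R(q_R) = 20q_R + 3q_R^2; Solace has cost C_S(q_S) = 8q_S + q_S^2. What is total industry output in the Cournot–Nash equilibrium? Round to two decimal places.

42.71

Rigel's profit: π_R = (144 - Q)q_R - (20q_R + 3q_R²). Setting ∂π_R/∂q_R = 0: 124 - 8q_R - (q_S) = 0.
Solace's first-order condition: 136 - 4q_S - (q_R) = 0.
So q_R = (124 - q_S)/8 and q_S = (136 - q_R)/4.
Substituting one into the other gives q_R = 360/31 and q_S = 964/31.
Total output Q = 360/31 + 964/31 = 1324/31.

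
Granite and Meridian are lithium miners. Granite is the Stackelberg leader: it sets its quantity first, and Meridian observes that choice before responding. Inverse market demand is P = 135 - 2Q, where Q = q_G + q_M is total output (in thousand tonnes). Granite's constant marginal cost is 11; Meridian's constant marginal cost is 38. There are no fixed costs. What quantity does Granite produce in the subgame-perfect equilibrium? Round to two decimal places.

37.75

The follower Meridian best-responds to any q_G: π_M = (135 - 2Q)q_M - 38q_M.
Follower FOC: 97 - 2q_G - 4q_M = 0, so q_M(q_G) = (97 - 2q_G)/4.
The leader anticipates this reaction. Substituting into P = 135 - 2Q gives P = 173/2 - q_G, so π_G = (173/2 - q_G)q_G - 11q_G.
Maximising: ∂π_G/∂q_G = 151/2 - 2q_G = 0, giving q_G = 151/4.
Then q_M = (97 - 2·(151/4))/4 = 43/8.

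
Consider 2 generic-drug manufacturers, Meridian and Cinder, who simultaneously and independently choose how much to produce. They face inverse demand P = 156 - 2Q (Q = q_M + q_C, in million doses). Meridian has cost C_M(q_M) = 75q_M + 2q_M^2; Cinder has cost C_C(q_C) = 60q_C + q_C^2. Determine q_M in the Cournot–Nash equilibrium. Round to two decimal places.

Meridian's profit: π_M = (156 - 2Q)q_M - (75q_M + 2q_M²). Setting ∂π_M/∂q_M = 0: 81 - 8q_M - 2(q_C) = 0.
Cinder's profit: π_C = (156 - 2Q)q_C - (60q_C + q_C²). Setting ∂π_C/∂q_C = 0: 96 - 6q_C - 2(q_M) = 0.
Best responses: q_M = (81 - 2q_C)/8, q_C = (96 - 2q_M)/6.
Solving the pair: q_M = 147/22, q_C = 303/22.

6.68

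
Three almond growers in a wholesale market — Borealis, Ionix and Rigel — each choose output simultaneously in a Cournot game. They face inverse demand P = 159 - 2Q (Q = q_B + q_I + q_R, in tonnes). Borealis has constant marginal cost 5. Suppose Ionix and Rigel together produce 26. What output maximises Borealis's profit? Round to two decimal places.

25.50

With rivals' combined output fixed at 26, Borealis's profit is π_B = (159 - 2·26 - 2q_B)q_B - (5q_B) = (107 - 2q_B)q_B - (5q_B).
∂π_B/∂q_B = 102 - 4q_B = 0, so q_B = 51/2.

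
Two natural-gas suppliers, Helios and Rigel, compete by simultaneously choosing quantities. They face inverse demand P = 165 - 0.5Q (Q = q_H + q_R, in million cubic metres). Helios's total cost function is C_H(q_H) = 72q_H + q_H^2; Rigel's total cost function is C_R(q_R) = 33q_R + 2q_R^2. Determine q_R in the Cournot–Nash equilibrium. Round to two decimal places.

23.69

Helios's profit: π_H = (165 - 0.5Q)q_H - (72q_H + q_H²). Setting ∂π_H/∂q_H = 0: 93 - 3q_H - (1/2)(q_R) = 0.
Rigel's first-order condition: 132 - 5q_R - (1/2)(q_H) = 0.
Rearranging gives the reaction functions q_H = (93 - (1/2)q_R)/3 and q_R = (132 - (1/2)q_H)/5.
Solving the pair: q_H = 1596/59, q_R = 1398/59.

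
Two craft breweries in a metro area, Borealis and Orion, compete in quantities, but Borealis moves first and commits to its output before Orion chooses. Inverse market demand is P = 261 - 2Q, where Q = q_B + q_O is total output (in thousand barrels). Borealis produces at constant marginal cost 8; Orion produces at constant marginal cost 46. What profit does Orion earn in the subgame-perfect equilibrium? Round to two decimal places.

The follower Orion best-responds to any q_B: π_O = (261 - 2Q)q_O - 46q_O.
Setting the follower's marginal profit to zero, 215 - 2q_B - 4q_O = 0, i.e. q_O = (215 - 2q_B)/4.
The leader anticipates this reaction. Substituting into P = 261 - 2Q gives P = 307/2 - q_B, so π_B = (307/2 - q_B)q_B - 8q_B.
The leader's first-order condition 291/2 - 2q_B = 0 yields q_B = 291/4.
Then q_O = (215 - 2·(291/4))/4 = 139/8.
Price P = 261 - 2·(721/8) = 323/4.
Orion's profit: (323/4 - 46)·(139/8) = 603.7813.

603.78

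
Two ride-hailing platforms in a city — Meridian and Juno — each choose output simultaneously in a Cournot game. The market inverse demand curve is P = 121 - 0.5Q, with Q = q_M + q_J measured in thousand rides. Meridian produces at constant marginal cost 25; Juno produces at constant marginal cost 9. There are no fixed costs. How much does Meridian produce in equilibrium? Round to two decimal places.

Meridian's profit: π_M = (121 - 0.5Q)q_M - (25q_M). Setting ∂π_M/∂q_M = 0: 96 - q_M - (1/2)(q_J) = 0.
Juno's first-order condition: 112 - q_J - (1/2)(q_M) = 0.
So q_M = (96 - (1/2)q_J) and q_J = (112 - (1/2)q_M).
Solving the pair: q_M = 160/3, q_J = 256/3.

53.33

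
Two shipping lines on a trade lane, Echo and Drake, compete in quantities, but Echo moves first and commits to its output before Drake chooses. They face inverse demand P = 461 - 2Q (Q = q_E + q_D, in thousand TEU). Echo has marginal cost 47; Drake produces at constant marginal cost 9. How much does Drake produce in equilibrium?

66

Solve by backward induction. Given q_E, the follower Drake maximises π_D = (461 - 2q_E - 2q_D)q_D - 9q_D.
∂π_D/∂q_D = 452 - 2q_E - 4q_D = 0 gives the reaction function q_D = (452 - 2q_E)/4.
The leader anticipates this reaction. Substituting into P = 461 - 2Q gives P = 235 - q_E, so π_E = (235 - q_E)q_E - 47q_E.
The leader's first-order condition 188 - 2q_E = 0 yields q_E = 94.
Then q_D = (452 - 2·94)/4 = 66.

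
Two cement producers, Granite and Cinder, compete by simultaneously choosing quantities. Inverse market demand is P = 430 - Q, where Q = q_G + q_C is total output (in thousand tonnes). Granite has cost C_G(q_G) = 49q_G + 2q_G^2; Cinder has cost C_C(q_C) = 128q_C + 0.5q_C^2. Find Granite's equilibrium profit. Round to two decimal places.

Granite's profit: π_G = (430 - Q)q_G - (49q_G + 2q_G²). Setting ∂π_G/∂q_G = 0: 381 - 6q_G - (q_C) = 0.
Cinder's first-order condition: 302 - 3q_C - (q_G) = 0.
Best responses: q_G = (381 - q_C)/6, q_C = (302 - q_G)/3.
Solving the pair: q_G = 841/17, q_C = 1431/17.
Price P = 430 - 133.6471 = 296.3529.
Granite's profit: 296.3529·(841/17) - 49·(841/17) - 2(841/17)² = 7342.0173.

7342.02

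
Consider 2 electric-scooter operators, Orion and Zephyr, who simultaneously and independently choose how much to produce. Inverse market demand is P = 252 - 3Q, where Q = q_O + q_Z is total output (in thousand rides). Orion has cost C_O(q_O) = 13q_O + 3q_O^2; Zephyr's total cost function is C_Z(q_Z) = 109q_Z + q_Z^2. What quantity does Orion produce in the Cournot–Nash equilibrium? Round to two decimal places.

Orion's profit: π_O = (252 - 3Q)q_O - (13q_O + 3q_O²). Setting ∂π_O/∂q_O = 0: 239 - 12q_O - 3(q_Z) = 0.
Zephyr's profit: π_Z = (252 - 3Q)q_Z - (109q_Z + q_Z²). Setting ∂π_Z/∂q_Z = 0: 143 - 8q_Z - 3(q_O) = 0.
Best responses: q_O = (239 - 3q_Z)/12, q_Z = (143 - 3q_O)/8.
Solving the pair: q_O = 1483/87, q_Z = 333/29.

17.05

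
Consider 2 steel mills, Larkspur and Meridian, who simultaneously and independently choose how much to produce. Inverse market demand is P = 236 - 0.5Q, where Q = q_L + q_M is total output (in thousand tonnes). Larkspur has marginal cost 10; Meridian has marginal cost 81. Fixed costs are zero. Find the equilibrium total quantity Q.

Larkspur's profit: π_L = (236 - 0.5Q)q_L - (10q_L). Setting ∂π_L/∂q_L = 0: 226 - q_L - (1/2)(q_M) = 0.
Meridian's profit: π_M = (236 - 0.5Q)q_M - (81q_M). Setting ∂π_M/∂q_M = 0: 155 - q_M - (1/2)(q_L) = 0.
So q_L = (226 - (1/2)q_M) and q_M = (155 - (1/2)q_L).
Solving the pair: q_L = 198, q_M = 56.
Total output Q = 198 + 56 = 254.

254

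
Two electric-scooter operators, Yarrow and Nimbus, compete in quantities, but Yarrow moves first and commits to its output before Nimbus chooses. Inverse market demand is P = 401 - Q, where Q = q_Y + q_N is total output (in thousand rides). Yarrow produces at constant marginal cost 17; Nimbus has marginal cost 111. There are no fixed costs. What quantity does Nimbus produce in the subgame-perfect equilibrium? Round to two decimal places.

The follower Nimbus best-responds to any q_Y: π_N = (401 - Q)q_N - 111q_N.
∂π_N/∂q_N = 290 - q_Y - 2q_N = 0 gives the reaction function q_N = (290 - q_Y)/2.
Yarrow substitutes q_N(q_Y) into its own profit: π_Y = q_Y(401 - q_Y - (290 - q_Y)/2) - 17q_Y = (256 - (1/2)q_Y)q_Y - 17q_Y.
The leader's first-order condition 239 - q_Y = 0 yields q_Y = 239.
Then q_N = (290 - 239)/2 = 51/2.

25.50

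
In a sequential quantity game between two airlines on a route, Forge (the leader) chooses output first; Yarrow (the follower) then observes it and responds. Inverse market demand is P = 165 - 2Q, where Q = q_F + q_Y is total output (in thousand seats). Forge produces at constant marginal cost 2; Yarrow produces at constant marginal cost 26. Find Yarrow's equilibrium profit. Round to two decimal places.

258.78

The follower Yarrow best-responds to any q_F: π_Y = (165 - 2Q)q_Y - 26q_Y.
Setting the follower's marginal profit to zero, 139 - 2q_F - 4q_Y = 0, i.e. q_Y = (139 - 2q_F)/4.
The leader anticipates this reaction. Substituting into P = 165 - 2Q gives P = 191/2 - q_F, so π_F = (191/2 - q_F)q_F - 2q_F.
The leader's first-order condition 187/2 - 2q_F = 0 yields q_F = 187/4.
Then q_Y = (139 - 2·(187/4))/4 = 91/8.
Price P = 165 - 2·(465/8) = 195/4.
Yarrow's profit: (195/4 - 26)·(91/8) = 258.7813.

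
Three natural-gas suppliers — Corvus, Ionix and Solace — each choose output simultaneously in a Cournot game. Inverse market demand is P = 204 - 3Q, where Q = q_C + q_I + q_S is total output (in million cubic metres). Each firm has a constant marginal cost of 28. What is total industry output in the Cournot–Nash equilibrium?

44

A representative firm's profit is π_i = q_i(204 - 3Q) - 28q_i.
Setting ∂π_i/∂q_i = 0 with rivals' quantities fixed: 176 - 6q_i - 3·Σ_{j≠i} q_j = 0.
With identical firms every q_j equals q_i, so Σ_{j≠i} q_j = 2q_i and 176 = 12q_i, giving q_i = 44/3.
Total output Q = 44/3 + 44/3 + 44/3 = 44.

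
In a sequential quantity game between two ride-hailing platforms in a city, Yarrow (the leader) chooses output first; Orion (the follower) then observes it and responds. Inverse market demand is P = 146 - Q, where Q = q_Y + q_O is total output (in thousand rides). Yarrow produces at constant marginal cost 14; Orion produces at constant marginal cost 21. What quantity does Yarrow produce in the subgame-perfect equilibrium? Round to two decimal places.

69.50

The follower Orion best-responds to any q_Y: π_O = (146 - Q)q_O - 21q_O.
∂π_O/∂q_O = 125 - q_Y - 2q_O = 0 gives the reaction function q_O = (125 - q_Y)/2.
The leader anticipates this reaction. Substituting into P = 146 - Q gives P = 167/2 - (1/2)q_Y, so π_Y = (167/2 - (1/2)q_Y)q_Y - 14q_Y.
The leader's first-order condition 139/2 - q_Y = 0 yields q_Y = 139/2.
Then q_O = (125 - 139/2)/2 = 111/4.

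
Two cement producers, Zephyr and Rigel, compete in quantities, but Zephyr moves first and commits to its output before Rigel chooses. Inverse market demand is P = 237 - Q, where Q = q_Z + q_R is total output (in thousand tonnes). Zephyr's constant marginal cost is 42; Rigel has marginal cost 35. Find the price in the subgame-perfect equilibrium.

The follower Rigel best-responds to any q_Z: π_R = (237 - Q)q_R - 35q_R.
∂π_R/∂q_R = 202 - q_Z - 2q_R = 0 gives the reaction function q_R = (202 - q_Z)/2.
Zephyr substitutes q_R(q_Z) into its own profit: π_Z = q_Z(237 - q_Z - (202 - q_Z)/2) - 42q_Z = (136 - (1/2)q_Z)q_Z - 42q_Z.
Maximising: ∂π_Z/∂q_Z = 94 - q_Z = 0, giving q_Z = 94.
Then q_R = (202 - 94)/2 = 54.
Total output Q = 148, so price P = 237 - 148 = 89.

89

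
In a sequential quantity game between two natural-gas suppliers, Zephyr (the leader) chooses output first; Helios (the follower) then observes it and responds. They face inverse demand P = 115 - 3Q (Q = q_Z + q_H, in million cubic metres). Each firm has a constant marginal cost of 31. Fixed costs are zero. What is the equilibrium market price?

Solve by backward induction. Given q_Z, the follower Helios maximises π_H = (115 - 3q_Z - 3q_H)q_H - 31q_H.
∂π_H/∂q_H = 84 - 3q_Z - 6q_H = 0 gives the reaction function q_H = (84 - 3q_Z)/6.
The leader anticipates this reaction. Substituting into P = 115 - 3Q gives P = 73 - (3/2)q_Z, so π_Z = (73 - (3/2)q_Z)q_Z - 31q_Z.
Maximising: ∂π_Z/∂q_Z = 42 - 3q_Z = 0, giving q_Z = 14.
Then q_H = (84 - 3·14)/6 = 7.
Total output Q = 21, so price P = 115 - 3·21 = 52.

52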